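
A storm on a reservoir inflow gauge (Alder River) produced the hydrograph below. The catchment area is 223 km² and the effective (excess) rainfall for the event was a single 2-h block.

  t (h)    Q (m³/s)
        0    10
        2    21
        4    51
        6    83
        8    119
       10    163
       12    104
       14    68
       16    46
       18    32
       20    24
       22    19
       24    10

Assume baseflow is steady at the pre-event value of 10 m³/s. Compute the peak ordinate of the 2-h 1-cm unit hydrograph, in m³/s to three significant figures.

Direct runoff: 0.0, 11.0, 41.0, 73.0, 109.0, 153.0, 94.0, 58.0, 36.0, 22.0, 14.0, 9.0, 0.0 m³/s; ΣQ_DR = 620.0 m³/s, peak = 153.0 m³/s.
Runoff depth d = ΣQ_DR·Δt / A = 620.0 × 7200 / (223 km²) = 20.02 mm.
The 1-cm UH is the DRH scaled by (10 mm)/d, so U_p = 153.0 × 10/20.02 = 76.4 m³/s.

U_p ≈ 76.4 m³/s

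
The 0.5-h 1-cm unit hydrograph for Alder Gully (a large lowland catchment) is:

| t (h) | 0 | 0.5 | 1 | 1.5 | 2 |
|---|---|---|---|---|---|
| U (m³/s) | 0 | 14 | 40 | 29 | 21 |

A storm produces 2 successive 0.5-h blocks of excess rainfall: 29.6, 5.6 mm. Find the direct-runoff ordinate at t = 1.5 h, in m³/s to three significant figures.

Q ≈ 108 m³/s

By discrete convolution, Q_j = Σ (P_i / 10 mm) · U_{j−i}.
At t = 1.5 h (j=3): Q = (29.6/10)·29 + (5.6/10)·40 = 108 m³/s.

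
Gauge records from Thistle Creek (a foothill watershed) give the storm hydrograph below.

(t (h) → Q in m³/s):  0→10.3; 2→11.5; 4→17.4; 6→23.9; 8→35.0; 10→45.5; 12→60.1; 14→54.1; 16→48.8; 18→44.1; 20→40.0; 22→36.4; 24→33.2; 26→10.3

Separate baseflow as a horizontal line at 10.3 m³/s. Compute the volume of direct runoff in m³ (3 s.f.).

Direct-runoff ordinates (Q − Q_b): 0.0, 1.2, 7.1, 13.6, 24.7, 35.2, 49.8, 43.8, 38.5, 33.8, 29.7, 26.1, 22.9, 0.0 m³/s.
ΣQ_DR = 326.4 m³/s.
With Δt = 2 h = 7200 s, V = ΣQ_DR · Δt = 326.4 × 7200 = 2.35 × 10^6 m³.

V ≈ 2.35 × 10^6 m³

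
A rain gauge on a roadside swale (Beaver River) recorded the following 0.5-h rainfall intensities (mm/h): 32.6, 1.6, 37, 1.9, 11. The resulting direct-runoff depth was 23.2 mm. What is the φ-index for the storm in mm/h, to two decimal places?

Only the 2 blocks with intensity above φ contribute runoff: 32.6, 37 mm/h.
Σ(I−φ)·Δt = d  ⇒  (32.6+37 − 2φ)·0.5 = 23.2
φ = (69.60 − 23.2/0.5) / 2 = 11.60 mm/h.

φ ≈ 11.60 mm/h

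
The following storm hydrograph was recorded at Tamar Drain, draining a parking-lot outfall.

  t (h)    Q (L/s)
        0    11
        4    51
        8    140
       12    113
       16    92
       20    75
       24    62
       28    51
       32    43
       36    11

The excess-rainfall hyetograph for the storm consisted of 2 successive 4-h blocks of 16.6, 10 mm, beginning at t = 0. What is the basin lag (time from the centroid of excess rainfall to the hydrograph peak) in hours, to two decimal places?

Centroid of excess rainfall: t_c = Σ P_i·t̄_i / ΣP_i = 3.5038 h (block centres at 2, 6 h).
Hydrograph peak occurs at t = 8 h, so basin lag t_L = 8 − 3.5038 = 4.50 h.

t_L ≈ 4.50 h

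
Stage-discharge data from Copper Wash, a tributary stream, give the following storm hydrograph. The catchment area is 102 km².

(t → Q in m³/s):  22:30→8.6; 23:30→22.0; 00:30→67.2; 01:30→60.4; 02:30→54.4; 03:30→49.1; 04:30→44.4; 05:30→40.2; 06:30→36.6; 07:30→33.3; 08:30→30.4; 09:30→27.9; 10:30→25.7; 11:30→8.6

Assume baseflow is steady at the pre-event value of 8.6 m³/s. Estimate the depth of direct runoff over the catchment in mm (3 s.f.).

d ≈ 13.7 mm

Direct runoff: 0.0, 13.4, 58.6, 51.8, 45.8, 40.5, 35.8, 31.6, 28.0, 24.7, 21.8, 19.3, 17.1, 0.0 m³/s; ΣQ_DR = 388.4 m³/s.
V = ΣQ_DR · Δt = 388.4 × 3600 s = 1.398 × 10^6 m³.
Over A = 102 km², depth = V / A = 13.7 mm.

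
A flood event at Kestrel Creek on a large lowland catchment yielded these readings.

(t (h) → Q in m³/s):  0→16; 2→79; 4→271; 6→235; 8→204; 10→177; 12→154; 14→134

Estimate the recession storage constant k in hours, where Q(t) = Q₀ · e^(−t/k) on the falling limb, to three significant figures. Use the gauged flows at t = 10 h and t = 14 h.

k ≈ 14.4 h

On the falling limb, Q drops from 177 to 134 m³/s between t = 10 h and t = 14 h (Δt = 4 h).
k = −Δt / ln(Q₂/Q₁) = −4 / ln(134/177) = 14.4 h.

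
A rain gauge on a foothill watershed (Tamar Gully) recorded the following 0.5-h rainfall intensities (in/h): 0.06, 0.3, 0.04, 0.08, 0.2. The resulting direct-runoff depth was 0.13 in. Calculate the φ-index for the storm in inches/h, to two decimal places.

Only the 2 blocks with intensity above φ contribute runoff: 0.3, 0.2 in/h.
Σ(I−φ)·Δt = d  ⇒  (0.3+0.2 − 2φ)·0.5 = 0.13
φ = (0.5000 − 0.13/0.5) / 2 = 0.12 in/h.

φ ≈ 0.12 in/h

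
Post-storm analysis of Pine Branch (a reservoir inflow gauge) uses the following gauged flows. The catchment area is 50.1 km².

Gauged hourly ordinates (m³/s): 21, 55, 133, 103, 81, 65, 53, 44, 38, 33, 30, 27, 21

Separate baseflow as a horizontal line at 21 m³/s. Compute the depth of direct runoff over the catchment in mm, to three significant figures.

d ≈ 31.0 mm

Direct runoff: 0.0, 34.0, 112.0, 82.0, 60.0, 44.0, 32.0, 23.0, 17.0, 12.0, 9.0, 6.0, 0.0 m³/s; ΣQ_DR = 431.0 m³/s.
V = ΣQ_DR · Δt = 431.0 × 3600 s = 1.552 × 10^6 m³.
Over A = 50.1 km², depth = V / A = 31.0 mm.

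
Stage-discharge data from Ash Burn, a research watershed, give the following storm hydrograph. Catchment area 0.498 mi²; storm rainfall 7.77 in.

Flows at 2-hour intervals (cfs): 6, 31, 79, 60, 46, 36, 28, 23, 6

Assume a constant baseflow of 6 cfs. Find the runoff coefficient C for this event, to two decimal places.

ΣQ_DR = 261.0 cfs; V = ΣQ_DR·Δt = 1.879 × 10^6 ft³.
Runoff depth d = V / A = 1.624 in.
C = d / P = 1.624 / 7.77 = 0.21.

C ≈ 0.21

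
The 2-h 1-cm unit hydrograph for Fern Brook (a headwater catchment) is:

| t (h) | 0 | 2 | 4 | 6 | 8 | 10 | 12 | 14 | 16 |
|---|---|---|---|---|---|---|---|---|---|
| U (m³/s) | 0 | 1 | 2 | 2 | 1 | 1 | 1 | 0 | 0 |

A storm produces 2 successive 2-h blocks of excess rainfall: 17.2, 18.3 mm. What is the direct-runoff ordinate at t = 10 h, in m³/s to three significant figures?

By discrete convolution, Q_j = Σ (P_i / 10 mm) · U_{j−i}.
At t = 10 h (j=5): Q = (17.2/10)·1 + (18.3/10)·1 = 3.55 m³/s.

Q ≈ 3.55 m³/s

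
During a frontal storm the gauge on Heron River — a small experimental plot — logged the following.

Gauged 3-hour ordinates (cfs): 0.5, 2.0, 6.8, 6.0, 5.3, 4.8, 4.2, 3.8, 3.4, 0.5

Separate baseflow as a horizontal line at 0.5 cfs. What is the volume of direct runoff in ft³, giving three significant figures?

Direct-runoff ordinates (Q − Q_b): 0.0, 1.5, 6.3, 5.5, 4.8, 4.3, 3.7, 3.3, 2.9, 0.0 cfs.
ΣQ_DR = 32.30 cfs.
With Δt = 3 h = 10800 s, V = ΣQ_DR · Δt = 32.30 × 10800 = 3.49 × 10^5 ft³.

V ≈ 3.49 × 10^5 ft³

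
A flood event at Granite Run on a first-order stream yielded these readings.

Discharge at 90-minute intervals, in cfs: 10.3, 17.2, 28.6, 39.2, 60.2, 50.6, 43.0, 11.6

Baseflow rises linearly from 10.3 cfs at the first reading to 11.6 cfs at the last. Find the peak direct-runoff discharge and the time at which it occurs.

Subtracting baseflow gives direct-runoff ordinates: 0.00, 6.71, 17.93, 28.34, 49.16, 39.37, 31.59, 0.00 cfs.
The maximum is 49.16 cfs, occurring at the reading for t = 6 h.

Q_p = 49.16 cfs at t = 6 h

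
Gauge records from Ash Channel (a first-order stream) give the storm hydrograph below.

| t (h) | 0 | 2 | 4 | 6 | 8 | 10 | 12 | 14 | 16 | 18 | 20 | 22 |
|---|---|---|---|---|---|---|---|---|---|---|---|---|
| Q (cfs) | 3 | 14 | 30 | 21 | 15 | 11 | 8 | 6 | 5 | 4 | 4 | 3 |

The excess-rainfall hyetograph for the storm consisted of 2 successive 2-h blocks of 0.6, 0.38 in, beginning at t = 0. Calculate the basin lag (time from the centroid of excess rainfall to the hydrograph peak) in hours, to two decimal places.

Centroid of excess rainfall: t_c = Σ P_i·t̄_i / ΣP_i = 1.7755 h (block centres at 1, 3 h).
Hydrograph peak occurs at t = 4 h, so basin lag t_L = 4 − 1.7755 = 2.22 h.

t_L ≈ 2.22 h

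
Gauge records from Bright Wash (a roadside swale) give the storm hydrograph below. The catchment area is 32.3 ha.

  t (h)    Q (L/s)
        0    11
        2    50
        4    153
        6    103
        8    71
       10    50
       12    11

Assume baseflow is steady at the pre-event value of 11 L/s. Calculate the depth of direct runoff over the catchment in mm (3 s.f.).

Direct runoff: 0.0, 39.0, 142.0, 92.0, 60.0, 39.0, 0.0 L/s; ΣQ_DR = 372.0 L/s.
V = ΣQ_DR · Δt = 372.0 × 7200 s = 2.678 × 10^6 L.
Over A = 32.3 ha, depth = V / A = 8.29 mm.

d ≈ 8.29 mm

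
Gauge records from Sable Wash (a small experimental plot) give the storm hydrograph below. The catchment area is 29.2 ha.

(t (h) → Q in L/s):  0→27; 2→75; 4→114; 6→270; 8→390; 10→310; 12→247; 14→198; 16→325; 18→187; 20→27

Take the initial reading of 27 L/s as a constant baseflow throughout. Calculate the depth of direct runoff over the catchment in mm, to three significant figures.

Direct runoff: 0.0, 48.0, 87.0, 243.0, 363.0, 283.0, 220.0, 171.0, 298.0, 160.0, 0.0 L/s; ΣQ_DR = 1873 L/s.
V = ΣQ_DR · Δt = 1873 × 7200 s = 1.349 × 10^7 L.
Over A = 29.2 ha, depth = V / A = 46.2 mm.

d ≈ 46.2 mm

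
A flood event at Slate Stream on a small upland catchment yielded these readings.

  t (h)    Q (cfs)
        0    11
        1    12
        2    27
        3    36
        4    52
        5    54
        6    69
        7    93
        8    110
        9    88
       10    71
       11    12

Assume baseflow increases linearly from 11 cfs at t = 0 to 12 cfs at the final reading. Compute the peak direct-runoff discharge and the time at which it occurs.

Subtracting baseflow gives direct-runoff ordinates: 0.00, 0.91, 15.82, 24.73, 40.64, 42.55, 57.45, 81.36, 98.27, 76.18, 59.09, 0.00 cfs.
The maximum is 98.27 cfs, occurring at the reading for t = 8 h.

Q_p = 98.27 cfs at t = 8 h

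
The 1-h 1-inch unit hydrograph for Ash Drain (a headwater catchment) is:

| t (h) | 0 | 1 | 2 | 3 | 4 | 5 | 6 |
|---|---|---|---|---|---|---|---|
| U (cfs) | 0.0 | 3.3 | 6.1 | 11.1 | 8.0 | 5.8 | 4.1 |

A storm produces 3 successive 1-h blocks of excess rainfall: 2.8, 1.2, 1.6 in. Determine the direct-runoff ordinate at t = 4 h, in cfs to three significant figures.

Q ≈ 45.5 cfs

By discrete convolution, Q_j = Σ (P_i / 1 in) · U_{j−i}.
At t = 4 h (j=4): Q = (2.8/1)·8.0 + (1.2/1)·11.1 + (1.6/1)·6.1 = 45.5 cfs.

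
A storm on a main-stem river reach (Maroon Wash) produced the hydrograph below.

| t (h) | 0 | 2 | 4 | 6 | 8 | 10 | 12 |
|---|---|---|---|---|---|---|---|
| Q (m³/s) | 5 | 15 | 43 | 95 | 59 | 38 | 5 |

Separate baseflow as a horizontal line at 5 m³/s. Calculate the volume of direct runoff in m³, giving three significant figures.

V ≈ 1.62 × 10^6 m³

Direct-runoff ordinates (Q − Q_b): 0.0, 10.0, 38.0, 90.0, 54.0, 33.0, 0.0 m³/s.
ΣQ_DR = 225.0 m³/s.
With Δt = 2 h = 7200 s, V = ΣQ_DR · Δt = 225.0 × 7200 = 1.62 × 10^6 m³.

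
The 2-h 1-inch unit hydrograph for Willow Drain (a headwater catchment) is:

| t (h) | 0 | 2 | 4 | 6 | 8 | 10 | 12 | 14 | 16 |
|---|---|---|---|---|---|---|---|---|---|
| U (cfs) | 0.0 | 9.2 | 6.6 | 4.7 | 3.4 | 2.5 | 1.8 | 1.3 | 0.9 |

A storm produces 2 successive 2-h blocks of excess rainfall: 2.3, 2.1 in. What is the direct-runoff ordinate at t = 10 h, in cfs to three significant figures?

By discrete convolution, Q_j = Σ (P_i / 1 in) · U_{j−i}.
At t = 10 h (j=5): Q = (2.3/1)·2.5 + (2.1/1)·3.4 = 12.9 cfs.

Q ≈ 12.9 cfs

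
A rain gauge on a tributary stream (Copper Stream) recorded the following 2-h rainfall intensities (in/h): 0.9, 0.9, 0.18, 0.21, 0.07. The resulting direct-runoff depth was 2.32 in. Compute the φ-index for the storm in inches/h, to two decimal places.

φ ≈ 0.32 in/h

Only the 2 blocks with intensity above φ contribute runoff: 0.9, 0.9 in/h.
Σ(I−φ)·Δt = d  ⇒  (0.9+0.9 − 2φ)·2 = 2.32
φ = (1.800 − 2.32/2) / 2 = 0.32 in/h.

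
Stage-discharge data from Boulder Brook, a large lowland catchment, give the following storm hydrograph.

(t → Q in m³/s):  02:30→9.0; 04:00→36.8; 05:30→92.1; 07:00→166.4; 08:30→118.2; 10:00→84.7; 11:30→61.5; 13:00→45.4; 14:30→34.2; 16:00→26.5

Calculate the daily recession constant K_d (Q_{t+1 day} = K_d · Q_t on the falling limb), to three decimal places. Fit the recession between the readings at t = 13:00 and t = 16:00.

Between t = 13:00 and t = 16:00 the flow falls from 45.4 to 26.5 m³/s over 2×1.5 h = 3 h.
Per-interval ratio K = (26.5/45.4)^(1/2) = 0.7640; K_d = K^(24/1.5) = 0.013.

K_d ≈ 0.013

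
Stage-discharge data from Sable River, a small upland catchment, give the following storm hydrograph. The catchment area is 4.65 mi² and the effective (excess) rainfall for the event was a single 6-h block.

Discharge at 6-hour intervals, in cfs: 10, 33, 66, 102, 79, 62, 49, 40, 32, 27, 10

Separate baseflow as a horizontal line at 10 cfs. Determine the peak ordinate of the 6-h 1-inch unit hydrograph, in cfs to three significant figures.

U_p ≈ 115 cfs

Direct runoff: 0.0, 23.0, 56.0, 92.0, 69.0, 52.0, 39.0, 30.0, 22.0, 17.0, 0.0 cfs; ΣQ_DR = 400.0 cfs, peak = 92.0 cfs.
Runoff depth d = ΣQ_DR·Δt / A = 400.0 × 21600 / (4.65 mi²) = 0.7998 in.
The 1-inch UH is the DRH scaled by (1 in)/d, so U_p = 92.0 × 1/0.7998 = 115 cfs.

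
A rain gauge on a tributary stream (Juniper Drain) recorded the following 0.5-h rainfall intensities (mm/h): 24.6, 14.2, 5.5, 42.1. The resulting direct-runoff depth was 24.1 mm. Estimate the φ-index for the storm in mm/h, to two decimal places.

φ ≈ 10.90 mm/h

Only the 3 blocks with intensity above φ contribute runoff: 24.6, 14.2, 42.1 mm/h.
Σ(I−φ)·Δt = d  ⇒  (24.6+14.2+42.1 − 3φ)·0.5 = 24.1
φ = (80.90 − 24.1/0.5) / 3 = 10.90 mm/h.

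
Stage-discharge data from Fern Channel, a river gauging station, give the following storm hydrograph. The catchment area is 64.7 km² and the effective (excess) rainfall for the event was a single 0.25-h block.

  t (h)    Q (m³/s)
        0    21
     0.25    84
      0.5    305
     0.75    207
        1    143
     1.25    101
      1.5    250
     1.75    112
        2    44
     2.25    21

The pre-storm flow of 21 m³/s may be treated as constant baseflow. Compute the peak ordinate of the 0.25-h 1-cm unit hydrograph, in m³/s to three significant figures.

Direct runoff: 0.0, 63.0, 284.0, 186.0, 122.0, 80.0, 229.0, 91.0, 23.0, 0.0 m³/s; ΣQ_DR = 1078 m³/s, peak = 284.0 m³/s.
Runoff depth d = ΣQ_DR·Δt / A = 1078 × 900 / (64.7 km²) = 15.00 mm.
The 1-cm UH is the DRH scaled by (10 mm)/d, so U_p = 284.0 × 10/15.00 = 189 m³/s.

U_p ≈ 189 m³/s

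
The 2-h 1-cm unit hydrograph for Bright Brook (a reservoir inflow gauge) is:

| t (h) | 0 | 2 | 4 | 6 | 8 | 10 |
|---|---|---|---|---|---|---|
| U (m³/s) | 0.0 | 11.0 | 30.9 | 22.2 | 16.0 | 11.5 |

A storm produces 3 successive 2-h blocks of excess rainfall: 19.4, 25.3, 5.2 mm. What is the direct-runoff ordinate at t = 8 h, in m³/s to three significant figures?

By discrete convolution, Q_j = Σ (P_i / 10 mm) · U_{j−i}.
At t = 8 h (j=4): Q = (19.4/10)·16.0 + (25.3/10)·22.2 + (5.2/10)·30.9 = 103 m³/s.

Q ≈ 103 m³/s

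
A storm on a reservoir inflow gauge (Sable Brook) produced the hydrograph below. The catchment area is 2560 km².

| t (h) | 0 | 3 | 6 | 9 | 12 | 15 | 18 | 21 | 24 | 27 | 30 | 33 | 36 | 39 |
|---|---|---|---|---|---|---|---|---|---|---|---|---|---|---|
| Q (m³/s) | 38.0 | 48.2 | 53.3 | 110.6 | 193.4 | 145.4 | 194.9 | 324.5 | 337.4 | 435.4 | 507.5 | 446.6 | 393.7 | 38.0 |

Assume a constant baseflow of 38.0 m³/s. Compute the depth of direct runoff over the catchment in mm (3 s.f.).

d ≈ 11.5 mm

Direct runoff: 0.0, 10.2, 15.3, 72.6, 155.4, 107.4, 156.9, 286.5, 299.4, 397.4, 469.5, 408.6, 355.7, 0.0 m³/s; ΣQ_DR = 2735 m³/s.
V = ΣQ_DR · Δt = 2735 × 10800 s = 2.954 × 10^7 m³.
Over A = 2560 km², depth = V / A = 11.5 mm.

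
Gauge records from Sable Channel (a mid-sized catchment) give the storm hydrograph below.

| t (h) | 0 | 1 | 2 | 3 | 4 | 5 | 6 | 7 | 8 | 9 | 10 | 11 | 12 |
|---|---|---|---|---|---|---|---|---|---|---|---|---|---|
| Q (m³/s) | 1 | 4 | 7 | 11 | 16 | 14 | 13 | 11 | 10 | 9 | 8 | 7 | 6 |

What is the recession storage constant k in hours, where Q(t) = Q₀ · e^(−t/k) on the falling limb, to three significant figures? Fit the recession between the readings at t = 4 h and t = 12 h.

k ≈ 8.16 h

On the falling limb, Q drops from 16 to 6 m³/s between t = 4 h and t = 12 h (Δt = 8 h).
k = −Δt / ln(Q₂/Q₁) = −8 / ln(6/16) = 8.16 h.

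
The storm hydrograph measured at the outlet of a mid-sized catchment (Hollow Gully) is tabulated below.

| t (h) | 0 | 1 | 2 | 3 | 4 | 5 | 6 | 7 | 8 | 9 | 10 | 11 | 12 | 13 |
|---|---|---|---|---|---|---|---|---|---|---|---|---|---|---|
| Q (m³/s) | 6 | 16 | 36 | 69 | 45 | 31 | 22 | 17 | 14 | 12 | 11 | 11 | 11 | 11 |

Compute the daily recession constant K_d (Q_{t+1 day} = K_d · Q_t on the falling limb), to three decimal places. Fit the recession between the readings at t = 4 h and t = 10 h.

K_d ≈ 0.004

Between t = 4 h and t = 10 h the flow falls from 45 to 11 m³/s over 6×1 h = 6 h.
Per-interval ratio K = (11/45)^(1/6) = 0.7907; K_d = K^(24/1) = 0.004.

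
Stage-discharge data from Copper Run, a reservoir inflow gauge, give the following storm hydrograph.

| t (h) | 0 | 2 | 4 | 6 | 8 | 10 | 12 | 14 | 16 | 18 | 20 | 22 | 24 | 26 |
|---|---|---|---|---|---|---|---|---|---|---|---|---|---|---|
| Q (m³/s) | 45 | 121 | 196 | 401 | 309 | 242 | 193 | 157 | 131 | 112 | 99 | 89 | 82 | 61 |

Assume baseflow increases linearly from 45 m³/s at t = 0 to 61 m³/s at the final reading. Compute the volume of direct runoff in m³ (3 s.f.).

Direct-runoff ordinates (Q − Q_b): 0.00, 74.77, 148.54, 352.31, 259.08, 190.85, 140.62, 103.38, 76.15, 55.92, 41.69, 30.46, 22.23, 0.00 m³/s.
ΣQ_DR = 1496 m³/s.
With Δt = 2 h = 7200 s, V = ΣQ_DR · Δt = 1496 × 7200 = 1.08 × 10^7 m³.

V ≈ 1.08 × 10^7 m³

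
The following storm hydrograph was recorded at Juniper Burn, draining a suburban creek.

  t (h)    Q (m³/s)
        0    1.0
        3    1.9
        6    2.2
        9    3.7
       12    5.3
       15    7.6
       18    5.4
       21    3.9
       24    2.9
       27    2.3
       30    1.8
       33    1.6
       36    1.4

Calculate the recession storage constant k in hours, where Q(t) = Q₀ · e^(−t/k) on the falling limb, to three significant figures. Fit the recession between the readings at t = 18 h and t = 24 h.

k ≈ 9.65 h

On the falling limb, Q drops from 5.4 to 2.9 m³/s between t = 18 h and t = 24 h (Δt = 6 h).
k = −Δt / ln(Q₂/Q₁) = −6 / ln(2.9/5.4) = 9.65 h.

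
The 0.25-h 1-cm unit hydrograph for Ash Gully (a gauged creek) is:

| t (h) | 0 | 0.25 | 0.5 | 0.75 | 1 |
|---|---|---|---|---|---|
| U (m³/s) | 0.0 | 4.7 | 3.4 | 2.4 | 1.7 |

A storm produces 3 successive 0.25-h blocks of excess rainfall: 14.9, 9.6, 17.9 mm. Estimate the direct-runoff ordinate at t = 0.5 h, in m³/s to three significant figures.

Q ≈ 9.58 m³/s

By discrete convolution, Q_j = Σ (P_i / 10 mm) · U_{j−i}.
At t = 0.5 h (j=2): Q = (14.9/10)·3.4 + (9.6/10)·4.7 + (17.9/10)·0.0 = 9.58 m³/s.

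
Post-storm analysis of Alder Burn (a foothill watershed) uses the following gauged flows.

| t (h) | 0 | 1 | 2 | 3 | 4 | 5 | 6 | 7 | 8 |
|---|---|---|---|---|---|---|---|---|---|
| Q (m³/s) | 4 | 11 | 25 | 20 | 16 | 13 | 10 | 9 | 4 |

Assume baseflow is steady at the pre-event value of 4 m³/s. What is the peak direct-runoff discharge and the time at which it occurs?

Subtracting baseflow gives direct-runoff ordinates: 0.0, 7.0, 21.0, 16.0, 12.0, 9.0, 6.0, 5.0, 0.0 m³/s.
The maximum is 21.0 m³/s, occurring at the reading for t = 2 h.

Q_p = 21.0 m³/s at t = 2 h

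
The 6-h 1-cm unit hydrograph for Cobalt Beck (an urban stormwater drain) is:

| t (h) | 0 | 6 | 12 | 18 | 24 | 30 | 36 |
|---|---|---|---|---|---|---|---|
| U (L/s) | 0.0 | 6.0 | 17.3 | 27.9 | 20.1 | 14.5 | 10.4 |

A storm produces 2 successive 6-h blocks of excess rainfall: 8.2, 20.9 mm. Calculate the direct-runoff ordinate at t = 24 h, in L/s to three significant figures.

By discrete convolution, Q_j = Σ (P_i / 10 mm) · U_{j−i}.
At t = 24 h (j=4): Q = (8.2/10)·20.1 + (20.9/10)·27.9 = 74.8 L/s.

Q ≈ 74.8 L/s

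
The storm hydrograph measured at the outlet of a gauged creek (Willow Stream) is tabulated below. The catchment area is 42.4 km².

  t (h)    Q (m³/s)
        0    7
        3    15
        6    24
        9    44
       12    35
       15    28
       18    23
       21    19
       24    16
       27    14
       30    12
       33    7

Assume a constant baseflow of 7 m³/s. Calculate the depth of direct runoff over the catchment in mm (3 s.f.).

d ≈ 40.8 mm

Direct runoff: 0.0, 8.0, 17.0, 37.0, 28.0, 21.0, 16.0, 12.0, 9.0, 7.0, 5.0, 0.0 m³/s; ΣQ_DR = 160.0 m³/s.
V = ΣQ_DR · Δt = 160.0 × 10800 s = 1.728 × 10^6 m³.
Over A = 42.4 km², depth = V / A = 40.8 mm.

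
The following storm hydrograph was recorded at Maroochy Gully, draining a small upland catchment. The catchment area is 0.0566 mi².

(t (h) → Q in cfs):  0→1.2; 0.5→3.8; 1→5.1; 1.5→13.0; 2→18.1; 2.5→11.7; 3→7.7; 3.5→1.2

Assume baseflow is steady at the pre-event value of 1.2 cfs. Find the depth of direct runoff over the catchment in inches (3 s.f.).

Direct runoff: 0.0, 2.6, 3.9, 11.8, 16.9, 10.5, 6.5, 0.0 cfs; ΣQ_DR = 52.20 cfs.
V = ΣQ_DR · Δt = 52.20 × 1800 s = 93960 ft³.
Over A = 0.0566 mi², depth = V / A = 0.715 in.

d ≈ 0.715 in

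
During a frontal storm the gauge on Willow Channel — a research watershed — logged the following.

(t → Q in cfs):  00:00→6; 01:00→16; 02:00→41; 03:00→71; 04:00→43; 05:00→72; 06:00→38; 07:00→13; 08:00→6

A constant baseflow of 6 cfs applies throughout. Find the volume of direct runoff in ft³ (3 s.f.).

Direct-runoff ordinates (Q − Q_b): 0.0, 10.0, 35.0, 65.0, 37.0, 66.0, 32.0, 7.0, 0.0 cfs.
ΣQ_DR = 252.0 cfs.
With Δt = 1 h = 3600 s, V = ΣQ_DR · Δt = 252.0 × 3600 = 9.07 × 10^5 ft³.

V ≈ 9.07 × 10^5 ft³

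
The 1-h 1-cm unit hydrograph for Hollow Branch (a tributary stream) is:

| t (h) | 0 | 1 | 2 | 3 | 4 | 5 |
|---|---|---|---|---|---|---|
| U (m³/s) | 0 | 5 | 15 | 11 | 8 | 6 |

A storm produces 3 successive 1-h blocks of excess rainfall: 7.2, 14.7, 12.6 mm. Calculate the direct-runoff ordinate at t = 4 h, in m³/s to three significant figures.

By discrete convolution, Q_j = Σ (P_i / 10 mm) · U_{j−i}.
At t = 4 h (j=4): Q = (7.2/10)·8 + (14.7/10)·11 + (12.6/10)·15 = 40.8 m³/s.

Q ≈ 40.8 m³/s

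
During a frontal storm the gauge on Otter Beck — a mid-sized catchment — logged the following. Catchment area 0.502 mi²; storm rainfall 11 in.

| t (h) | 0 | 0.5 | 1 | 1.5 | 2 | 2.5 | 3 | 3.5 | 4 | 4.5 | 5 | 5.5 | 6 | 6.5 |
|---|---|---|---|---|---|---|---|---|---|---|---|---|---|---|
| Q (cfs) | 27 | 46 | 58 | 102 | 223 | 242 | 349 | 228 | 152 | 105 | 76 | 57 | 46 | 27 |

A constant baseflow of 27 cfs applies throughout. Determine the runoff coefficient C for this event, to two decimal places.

C ≈ 0.19

ΣQ_DR = 1360 cfs; V = ΣQ_DR·Δt = 2.448 × 10^6 ft³.
Runoff depth d = V / A = 2.099 in.
C = d / P = 2.099 / 11 = 0.19.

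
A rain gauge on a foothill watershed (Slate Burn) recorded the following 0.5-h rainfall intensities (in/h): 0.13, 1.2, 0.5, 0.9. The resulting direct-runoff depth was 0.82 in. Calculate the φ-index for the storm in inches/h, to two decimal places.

Only the 3 blocks with intensity above φ contribute runoff: 1.2, 0.5, 0.9 in/h.
Σ(I−φ)·Δt = d  ⇒  (1.2+0.5+0.9 − 3φ)·0.5 = 0.82
φ = (2.600 − 0.82/0.5) / 3 = 0.32 in/h.

φ ≈ 0.32 in/h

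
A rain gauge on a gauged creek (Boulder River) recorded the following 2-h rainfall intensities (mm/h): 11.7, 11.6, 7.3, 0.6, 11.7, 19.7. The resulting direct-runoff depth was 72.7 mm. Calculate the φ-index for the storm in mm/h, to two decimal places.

φ ≈ 5.13 mm/h

Only the 5 blocks with intensity above φ contribute runoff: 11.7, 11.6, 7.3, 11.7, 19.7 mm/h.
Σ(I−φ)·Δt = d  ⇒  (11.7+11.6+7.3+11.7+19.7 − 5φ)·2 = 72.7
φ = (62.00 − 72.7/2) / 5 = 5.13 mm/h.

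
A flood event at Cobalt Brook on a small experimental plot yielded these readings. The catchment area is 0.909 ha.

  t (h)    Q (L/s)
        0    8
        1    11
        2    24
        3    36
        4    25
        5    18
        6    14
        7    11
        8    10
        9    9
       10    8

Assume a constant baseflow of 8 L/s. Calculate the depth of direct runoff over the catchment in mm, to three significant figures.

Direct runoff: 0.0, 3.0, 16.0, 28.0, 17.0, 10.0, 6.0, 3.0, 2.0, 1.0, 0.0 L/s; ΣQ_DR = 86.00 L/s.
V = ΣQ_DR · Δt = 86.00 × 3600 s = 3.096 × 10^5 L.
Over A = 0.909 ha, depth = V / A = 34.1 mm.

d ≈ 34.1 mm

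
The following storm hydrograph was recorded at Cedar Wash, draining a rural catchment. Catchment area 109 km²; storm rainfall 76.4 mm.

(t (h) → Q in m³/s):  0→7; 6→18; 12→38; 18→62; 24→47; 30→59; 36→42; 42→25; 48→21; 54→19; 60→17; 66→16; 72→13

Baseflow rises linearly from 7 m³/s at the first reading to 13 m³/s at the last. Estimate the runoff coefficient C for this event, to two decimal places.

ΣQ_DR = 254.0 m³/s; V = ΣQ_DR·Δt = 5.486 × 10^6 m³.
Runoff depth d = V / A = 50.33 mm.
C = d / P = 50.33 / 76.4 = 0.66.

C ≈ 0.66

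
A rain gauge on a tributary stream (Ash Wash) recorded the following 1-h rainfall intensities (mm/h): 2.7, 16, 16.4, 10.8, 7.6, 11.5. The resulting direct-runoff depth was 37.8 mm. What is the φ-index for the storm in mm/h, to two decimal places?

φ ≈ 4.90 mm/h

Only the 5 blocks with intensity above φ contribute runoff: 16, 16.4, 10.8, 7.6, 11.5 mm/h.
Σ(I−φ)·Δt = d  ⇒  (16+16.4+10.8+7.6+11.5 − 5φ)·1 = 37.8
φ = (62.30 − 37.8/1) / 5 = 4.90 mm/h.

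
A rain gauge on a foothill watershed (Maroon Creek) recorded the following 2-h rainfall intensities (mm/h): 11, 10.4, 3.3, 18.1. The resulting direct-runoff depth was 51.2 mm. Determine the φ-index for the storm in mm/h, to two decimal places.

Only the 3 blocks with intensity above φ contribute runoff: 11, 10.4, 18.1 mm/h.
Σ(I−φ)·Δt = d  ⇒  (11+10.4+18.1 − 3φ)·2 = 51.2
φ = (39.50 − 51.2/2) / 3 = 4.63 mm/h.

φ ≈ 4.63 mm/h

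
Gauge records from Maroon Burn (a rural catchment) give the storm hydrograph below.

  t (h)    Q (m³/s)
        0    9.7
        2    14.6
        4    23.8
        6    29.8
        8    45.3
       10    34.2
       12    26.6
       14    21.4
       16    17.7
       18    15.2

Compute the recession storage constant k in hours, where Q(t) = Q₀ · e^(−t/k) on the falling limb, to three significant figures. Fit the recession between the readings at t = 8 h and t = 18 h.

k ≈ 9.16 h

On the falling limb, Q drops from 45.3 to 15.2 m³/s between t = 8 h and t = 18 h (Δt = 10 h).
k = −Δt / ln(Q₂/Q₁) = −10 / ln(15.2/45.3) = 9.16 h.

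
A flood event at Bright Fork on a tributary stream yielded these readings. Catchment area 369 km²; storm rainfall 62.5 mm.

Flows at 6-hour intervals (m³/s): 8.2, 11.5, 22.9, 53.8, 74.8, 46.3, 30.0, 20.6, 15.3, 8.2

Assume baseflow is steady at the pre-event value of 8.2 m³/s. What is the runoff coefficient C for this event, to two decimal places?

ΣQ_DR = 209.6 m³/s; V = ΣQ_DR·Δt = 4.527 × 10^6 m³.
Runoff depth d = V / A = 12.27 mm.
C = d / P = 12.27 / 62.5 = 0.20.

C ≈ 0.20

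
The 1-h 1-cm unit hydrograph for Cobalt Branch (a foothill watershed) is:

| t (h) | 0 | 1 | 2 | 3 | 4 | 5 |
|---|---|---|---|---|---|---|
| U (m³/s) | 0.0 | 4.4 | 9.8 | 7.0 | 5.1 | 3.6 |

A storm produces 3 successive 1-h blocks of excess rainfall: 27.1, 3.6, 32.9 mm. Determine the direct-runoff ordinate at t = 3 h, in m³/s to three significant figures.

Q ≈ 37.0 m³/s

By discrete convolution, Q_j = Σ (P_i / 10 mm) · U_{j−i}.
At t = 3 h (j=3): Q = (27.1/10)·7.0 + (3.6/10)·9.8 + (32.9/10)·4.4 = 37.0 m³/s.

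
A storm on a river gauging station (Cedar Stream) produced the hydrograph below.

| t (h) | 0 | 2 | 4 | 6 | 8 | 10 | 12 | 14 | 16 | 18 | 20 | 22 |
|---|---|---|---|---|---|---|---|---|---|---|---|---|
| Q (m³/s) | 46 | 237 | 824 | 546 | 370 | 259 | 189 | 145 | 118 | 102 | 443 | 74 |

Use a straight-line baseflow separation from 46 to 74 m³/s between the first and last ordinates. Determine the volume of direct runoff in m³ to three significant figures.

Direct-runoff ordinates (Q − Q_b): 0.00, 188.45, 772.91, 492.36, 313.82, 200.27, 127.73, 81.18, 51.64, 33.09, 371.55, 0.00 m³/s.
ΣQ_DR = 2633 m³/s.
With Δt = 2 h = 7200 s, V = ΣQ_DR · Δt = 2633 × 7200 = 1.90 × 10^7 m³.

V ≈ 1.90 × 10^7 m³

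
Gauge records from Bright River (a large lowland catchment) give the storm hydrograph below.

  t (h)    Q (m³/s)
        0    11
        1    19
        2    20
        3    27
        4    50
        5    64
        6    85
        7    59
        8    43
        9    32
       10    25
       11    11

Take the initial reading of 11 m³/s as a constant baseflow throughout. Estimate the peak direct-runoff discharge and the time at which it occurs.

Subtracting baseflow gives direct-runoff ordinates: 0.0, 8.0, 9.0, 16.0, 39.0, 53.0, 74.0, 48.0, 32.0, 21.0, 14.0, 0.0 m³/s.
The maximum is 74.0 m³/s, occurring at the reading for t = 6 h.

Q_p = 74.0 m³/s at t = 6 h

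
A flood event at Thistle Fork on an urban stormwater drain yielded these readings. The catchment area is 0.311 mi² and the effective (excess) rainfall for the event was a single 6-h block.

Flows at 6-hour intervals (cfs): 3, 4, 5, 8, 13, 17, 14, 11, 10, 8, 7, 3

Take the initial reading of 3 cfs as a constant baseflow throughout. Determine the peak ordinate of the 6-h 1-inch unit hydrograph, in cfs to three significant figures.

U_p ≈ 6.99 cfs

Direct runoff: 0.0, 1.0, 2.0, 5.0, 10.0, 14.0, 11.0, 8.0, 7.0, 5.0, 4.0, 0.0 cfs; ΣQ_DR = 67.00 cfs, peak = 14.0 cfs.
Runoff depth d = ΣQ_DR·Δt / A = 67.00 × 21600 / (0.311 mi²) = 2.003 in.
The 1-inch UH is the DRH scaled by (1 in)/d, so U_p = 14.0 × 1/2.003 = 6.99 cfs.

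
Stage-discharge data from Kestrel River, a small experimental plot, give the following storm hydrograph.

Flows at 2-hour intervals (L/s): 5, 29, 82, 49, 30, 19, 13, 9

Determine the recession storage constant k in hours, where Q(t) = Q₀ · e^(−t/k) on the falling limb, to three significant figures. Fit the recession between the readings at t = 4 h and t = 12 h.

k ≈ 4.34 h

On the falling limb, Q drops from 82 to 13 L/s between t = 4 h and t = 12 h (Δt = 8 h).
k = −Δt / ln(Q₂/Q₁) = −8 / ln(13/82) = 4.34 h.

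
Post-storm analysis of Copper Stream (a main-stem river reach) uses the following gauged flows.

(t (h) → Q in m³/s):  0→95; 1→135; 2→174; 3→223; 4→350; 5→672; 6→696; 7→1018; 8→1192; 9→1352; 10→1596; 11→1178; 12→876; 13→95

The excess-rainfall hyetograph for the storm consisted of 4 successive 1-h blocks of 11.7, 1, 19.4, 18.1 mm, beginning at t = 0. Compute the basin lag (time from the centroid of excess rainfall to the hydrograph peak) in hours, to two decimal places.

t_L ≈ 7.63 h

Centroid of excess rainfall: t_c = Σ P_i·t̄_i / ΣP_i = 2.3745 h (block centres at 0.5, 1.5, 2.5, 3.5 h).
Hydrograph peak occurs at t = 10 h, so basin lag t_L = 10 − 2.3745 = 7.63 h.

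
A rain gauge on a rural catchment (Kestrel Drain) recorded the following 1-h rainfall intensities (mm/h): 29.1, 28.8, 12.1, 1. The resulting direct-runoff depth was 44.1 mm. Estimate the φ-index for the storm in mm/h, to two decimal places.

Only the 3 blocks with intensity above φ contribute runoff: 29.1, 28.8, 12.1 mm/h.
Σ(I−φ)·Δt = d  ⇒  (29.1+28.8+12.1 − 3φ)·1 = 44.1
φ = (70.00 − 44.1/1) / 3 = 8.63 mm/h.

φ ≈ 8.63 mm/h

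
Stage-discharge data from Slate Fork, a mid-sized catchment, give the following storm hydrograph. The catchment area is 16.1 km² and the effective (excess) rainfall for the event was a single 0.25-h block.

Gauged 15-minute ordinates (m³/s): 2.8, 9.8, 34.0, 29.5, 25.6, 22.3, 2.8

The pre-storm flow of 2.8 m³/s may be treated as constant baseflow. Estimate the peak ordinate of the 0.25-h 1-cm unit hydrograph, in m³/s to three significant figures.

Direct runoff: 0.0, 7.0, 31.2, 26.7, 22.8, 19.5, 0.0 m³/s; ΣQ_DR = 107.2 m³/s, peak = 31.2 m³/s.
Runoff depth d = ΣQ_DR·Δt / A = 107.2 × 900 / (16.1 km²) = 5.993 mm.
The 1-cm UH is the DRH scaled by (10 mm)/d, so U_p = 31.2 × 10/5.993 = 52.1 m³/s.

U_p ≈ 52.1 m³/s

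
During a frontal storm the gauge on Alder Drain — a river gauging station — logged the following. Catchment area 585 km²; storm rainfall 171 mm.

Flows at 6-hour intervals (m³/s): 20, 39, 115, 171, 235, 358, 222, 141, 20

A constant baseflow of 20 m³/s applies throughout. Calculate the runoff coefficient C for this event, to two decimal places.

C ≈ 0.25

ΣQ_DR = 1141 m³/s; V = ΣQ_DR·Δt = 2.465 × 10^7 m³.
Runoff depth d = V / A = 42.13 mm.
C = d / P = 42.13 / 171 = 0.25.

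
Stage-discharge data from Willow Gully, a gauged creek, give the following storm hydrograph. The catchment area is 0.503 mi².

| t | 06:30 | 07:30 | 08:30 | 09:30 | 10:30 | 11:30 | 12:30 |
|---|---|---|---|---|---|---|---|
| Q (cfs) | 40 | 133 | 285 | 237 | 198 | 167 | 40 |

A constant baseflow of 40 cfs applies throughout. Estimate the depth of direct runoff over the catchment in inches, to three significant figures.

Direct runoff: 0.0, 93.0, 245.0, 197.0, 158.0, 127.0, 0.0 cfs; ΣQ_DR = 820.0 cfs.
V = ΣQ_DR · Δt = 820.0 × 3600 s = 2.952 × 10^6 ft³.
Over A = 0.503 mi², depth = V / A = 2.53 in.

d ≈ 2.53 in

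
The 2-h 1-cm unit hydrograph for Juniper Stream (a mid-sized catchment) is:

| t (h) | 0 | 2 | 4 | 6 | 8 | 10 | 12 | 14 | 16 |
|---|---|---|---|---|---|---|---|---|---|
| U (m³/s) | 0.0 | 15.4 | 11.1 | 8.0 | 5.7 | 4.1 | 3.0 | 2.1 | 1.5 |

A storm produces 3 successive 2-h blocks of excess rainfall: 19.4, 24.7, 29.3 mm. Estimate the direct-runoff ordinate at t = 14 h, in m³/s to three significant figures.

Q ≈ 23.5 m³/s

By discrete convolution, Q_j = Σ (P_i / 10 mm) · U_{j−i}.
At t = 14 h (j=7): Q = (19.4/10)·2.1 + (24.7/10)·3.0 + (29.3/10)·4.1 = 23.5 m³/s.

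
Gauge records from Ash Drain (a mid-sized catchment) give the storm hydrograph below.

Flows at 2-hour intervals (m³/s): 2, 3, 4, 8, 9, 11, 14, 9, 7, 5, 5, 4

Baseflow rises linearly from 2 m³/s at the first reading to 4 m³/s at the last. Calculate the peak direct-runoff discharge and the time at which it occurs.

Q_p = 10.91 m³/s at t = 12 h

Subtracting baseflow gives direct-runoff ordinates: 0.00, 0.82, 1.64, 5.45, 6.27, 8.09, 10.91, 5.73, 3.55, 1.36, 1.18, 0.00 m³/s.
The maximum is 10.91 m³/s, occurring at the reading for t = 12 h.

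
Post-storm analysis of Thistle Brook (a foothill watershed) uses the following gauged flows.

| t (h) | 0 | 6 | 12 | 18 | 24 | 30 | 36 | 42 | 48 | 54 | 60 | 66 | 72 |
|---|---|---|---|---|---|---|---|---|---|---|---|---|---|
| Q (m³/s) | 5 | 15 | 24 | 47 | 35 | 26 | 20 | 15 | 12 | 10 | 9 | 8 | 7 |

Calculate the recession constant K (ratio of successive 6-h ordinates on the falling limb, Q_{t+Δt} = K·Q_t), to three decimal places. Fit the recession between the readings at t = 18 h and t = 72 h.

Using the recession-limb readings at t = 18 h and t = 72 h: Q falls from 47 to 7 m³/s over 9 intervals.
K = (Q₂/Q₁)^(1/9) = (7/47)^(1/9) = 0.809.

K ≈ 0.809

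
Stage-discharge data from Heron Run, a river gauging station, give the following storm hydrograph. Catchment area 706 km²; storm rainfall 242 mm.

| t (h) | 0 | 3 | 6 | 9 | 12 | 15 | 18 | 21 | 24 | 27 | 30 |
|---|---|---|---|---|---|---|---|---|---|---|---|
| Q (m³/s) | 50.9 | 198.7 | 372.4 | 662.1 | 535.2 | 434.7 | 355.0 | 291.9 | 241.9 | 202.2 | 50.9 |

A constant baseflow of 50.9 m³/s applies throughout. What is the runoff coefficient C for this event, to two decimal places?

C ≈ 0.18

ΣQ_DR = 2836 m³/s; V = ΣQ_DR·Δt = 3.063 × 10^7 m³.
Runoff depth d = V / A = 43.38 mm.
C = d / P = 43.38 / 242 = 0.18.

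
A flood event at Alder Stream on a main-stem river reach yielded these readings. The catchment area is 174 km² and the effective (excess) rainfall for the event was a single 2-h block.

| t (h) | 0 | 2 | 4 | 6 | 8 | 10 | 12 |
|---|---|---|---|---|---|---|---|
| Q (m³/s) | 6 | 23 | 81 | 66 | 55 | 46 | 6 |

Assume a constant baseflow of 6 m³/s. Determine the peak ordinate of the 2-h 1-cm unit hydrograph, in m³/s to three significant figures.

U_p ≈ 75.2 m³/s

Direct runoff: 0.0, 17.0, 75.0, 60.0, 49.0, 40.0, 0.0 m³/s; ΣQ_DR = 241.0 m³/s, peak = 75.0 m³/s.
Runoff depth d = ΣQ_DR·Δt / A = 241.0 × 7200 / (174 km²) = 9.972 mm.
The 1-cm UH is the DRH scaled by (10 mm)/d, so U_p = 75.0 × 10/9.972 = 75.2 m³/s.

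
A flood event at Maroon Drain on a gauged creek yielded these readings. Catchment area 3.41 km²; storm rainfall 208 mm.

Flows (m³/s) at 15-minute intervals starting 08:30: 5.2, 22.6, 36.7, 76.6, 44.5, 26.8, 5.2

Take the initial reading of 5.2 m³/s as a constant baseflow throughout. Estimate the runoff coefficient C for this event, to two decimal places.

ΣQ_DR = 181.2 m³/s; V = ΣQ_DR·Δt = 1.631 × 10^5 m³.
Runoff depth d = V / A = 47.82 mm.
C = d / P = 47.82 / 208 = 0.23.

C ≈ 0.23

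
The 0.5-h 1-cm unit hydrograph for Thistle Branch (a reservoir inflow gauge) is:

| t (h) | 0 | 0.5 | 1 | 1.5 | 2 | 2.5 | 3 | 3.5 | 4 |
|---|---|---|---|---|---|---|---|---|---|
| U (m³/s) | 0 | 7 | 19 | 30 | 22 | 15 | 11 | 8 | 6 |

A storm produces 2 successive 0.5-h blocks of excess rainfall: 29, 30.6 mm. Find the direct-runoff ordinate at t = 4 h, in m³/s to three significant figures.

By discrete convolution, Q_j = Σ (P_i / 10 mm) · U_{j−i}.
At t = 4 h (j=8): Q = (29/10)·6 + (30.6/10)·8 = 41.9 m³/s.

Q ≈ 41.9 m³/s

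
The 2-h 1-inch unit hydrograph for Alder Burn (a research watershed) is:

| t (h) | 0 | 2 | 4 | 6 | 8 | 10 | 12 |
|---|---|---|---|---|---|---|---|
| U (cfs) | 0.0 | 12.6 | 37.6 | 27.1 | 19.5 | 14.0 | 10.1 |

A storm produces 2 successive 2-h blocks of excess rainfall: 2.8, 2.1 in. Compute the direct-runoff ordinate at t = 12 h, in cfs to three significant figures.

Q ≈ 57.7 cfs

By discrete convolution, Q_j = Σ (P_i / 1 in) · U_{j−i}.
At t = 12 h (j=6): Q = (2.8/1)·10.1 + (2.1/1)·14.0 = 57.7 cfs.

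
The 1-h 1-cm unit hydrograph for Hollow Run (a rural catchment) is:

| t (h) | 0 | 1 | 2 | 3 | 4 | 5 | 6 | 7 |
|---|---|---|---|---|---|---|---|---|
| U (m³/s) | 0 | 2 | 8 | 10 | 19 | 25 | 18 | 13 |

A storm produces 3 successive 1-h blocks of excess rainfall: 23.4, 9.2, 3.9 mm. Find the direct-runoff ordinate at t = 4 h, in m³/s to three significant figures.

By discrete convolution, Q_j = Σ (P_i / 10 mm) · U_{j−i}.
At t = 4 h (j=4): Q = (23.4/10)·19 + (9.2/10)·10 + (3.9/10)·8 = 56.8 m³/s.

Q ≈ 56.8 m³/s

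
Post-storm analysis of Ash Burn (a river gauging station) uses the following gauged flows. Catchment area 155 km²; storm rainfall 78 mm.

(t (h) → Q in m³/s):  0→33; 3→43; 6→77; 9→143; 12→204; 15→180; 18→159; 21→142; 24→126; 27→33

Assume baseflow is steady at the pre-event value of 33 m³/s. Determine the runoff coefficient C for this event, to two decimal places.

C ≈ 0.72

ΣQ_DR = 810.0 m³/s; V = ΣQ_DR·Δt = 8.748 × 10^6 m³.
Runoff depth d = V / A = 56.44 mm.
C = d / P = 56.44 / 78 = 0.72.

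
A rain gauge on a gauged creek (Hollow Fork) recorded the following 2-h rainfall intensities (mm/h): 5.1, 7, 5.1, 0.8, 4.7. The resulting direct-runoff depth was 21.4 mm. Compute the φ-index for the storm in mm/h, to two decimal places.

Only the 4 blocks with intensity above φ contribute runoff: 5.1, 7, 5.1, 4.7 mm/h.
Σ(I−φ)·Δt = d  ⇒  (5.1+7+5.1+4.7 − 4φ)·2 = 21.4
φ = (21.90 − 21.4/2) / 4 = 2.80 mm/h.

φ ≈ 2.80 mm/h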